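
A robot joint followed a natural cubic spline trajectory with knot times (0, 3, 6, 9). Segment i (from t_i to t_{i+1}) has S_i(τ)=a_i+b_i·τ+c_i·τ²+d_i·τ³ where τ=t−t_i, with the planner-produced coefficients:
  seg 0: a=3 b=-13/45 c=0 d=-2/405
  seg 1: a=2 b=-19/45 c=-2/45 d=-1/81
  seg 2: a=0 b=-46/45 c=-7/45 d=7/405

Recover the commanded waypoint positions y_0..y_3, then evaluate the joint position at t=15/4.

y_0 = S_0(0) = a_0 = 3
y_1 = S_1(0) = a_1 = 2
y_2 = S_2(0) = a_2 = 0
y_3 = S_2(3) = -4
t_q=15/4 is in segment 1 (τ=3/4); S_1(τ)=529/320

y_0=3 y_1=2 y_2=0 y_3=-4
S(15/4) = 529/320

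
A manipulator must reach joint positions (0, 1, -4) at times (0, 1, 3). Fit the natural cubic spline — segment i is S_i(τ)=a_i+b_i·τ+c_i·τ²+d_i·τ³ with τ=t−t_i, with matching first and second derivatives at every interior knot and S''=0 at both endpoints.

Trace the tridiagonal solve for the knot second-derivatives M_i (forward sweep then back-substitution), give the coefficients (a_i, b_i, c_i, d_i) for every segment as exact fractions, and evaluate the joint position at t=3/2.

  seg 0: a=0 b=19/12 c=0 d=-7/12
  seg 1: a=1 b=-1/6 c=-7/4 d=7/24
S(3/2) = 33/64

Δ: Δ0=1, Δ1=-5/2
row 1: diag=6, rhs=-21; c'=1/3, d'=-7/2
back: M1=-7/2
M: M0=0, M1=-7/2, M2=0
seg 0: a=0, c=M0/2=0, d=(M1−M0)/(6·1)=-7/12, b=Δ0−h0·(2M0+M1)/6=19/12
seg 1: a=1, c=M1/2=-7/4, d=(M2−M1)/(6·2)=7/24, b=Δ1−h1·(2M1+M2)/6=-1/6
t_q=3/2 → seg 1, τ=1/2; S=1+-1/6·τ+-7/4·τ²+7/24·τ³=33/64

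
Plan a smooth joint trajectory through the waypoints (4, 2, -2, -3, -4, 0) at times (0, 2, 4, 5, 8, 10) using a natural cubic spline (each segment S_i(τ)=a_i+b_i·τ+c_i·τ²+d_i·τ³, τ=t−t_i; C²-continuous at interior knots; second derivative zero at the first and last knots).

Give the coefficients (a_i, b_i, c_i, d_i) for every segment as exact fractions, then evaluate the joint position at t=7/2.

  seg 0: a=4 b=-1445/2283 c=0 d=-419/4566
  seg 1: a=2 b=-3959/2283 c=-419/761 d=1907/9132
  seg 2: a=-2 b=-3266/2283 c=1069/1522 d=-1241/4566
  seg 3: a=-3 b=-3841/4566 c=-86/761 d=1289/13698
  seg 4: a=-4 b=2332/2283 c=1117/1522 d=-1117/9132
S(7/2) = -27645/24352

Δ: Δ0=-1, Δ1=-2, Δ2=-1, Δ3=-1/3, Δ4=2
row 1: diag=8, rhs=-6; c'=1/4, d'=-3/4
row 2: denom=6−2·1/4=11/2; d'=(6−2·-3/4)/(11/2)=15/11
row 3: denom=8−1·2/11=86/11; d'=(4−1·15/11)/(86/11)=29/86
row 4: denom=10−3·33/86=761/86; d'=(14−3·29/86)/(761/86)=1117/761
back: M4=1117/761
back: M3=29/86−33/86·1117/761=-172/761
back: M2=15/11−2/11·-172/761=1069/761
back: M1=-3/4−1/4·1069/761=-838/761
M: M0=0, M1=-838/761, M2=1069/761, M3=-172/761, M4=1117/761, M5=0
seg 0: a=4, c=M0/2=0, d=(M1−M0)/(6·2)=-419/4566, b=Δ0−h0·(2M0+M1)/6=-1445/2283
seg 1: a=2, c=M1/2=-419/761, d=(M2−M1)/(6·2)=1907/9132, b=Δ1−h1·(2M1+M2)/6=-3959/2283
seg 2: a=-2, c=M2/2=1069/1522, d=(M3−M2)/(6·1)=-1241/4566, b=Δ2−h2·(2M2+M3)/6=-3266/2283
seg 3: a=-3, c=M3/2=-86/761, d=(M4−M3)/(6·3)=1289/13698, b=Δ3−h3·(2M3+M4)/6=-3841/4566
seg 4: a=-4, c=M4/2=1117/1522, d=(M5−M4)/(6·2)=-1117/9132, b=Δ4−h4·(2M4+M5)/6=2332/2283
t_q=7/2 → seg 1, τ=3/2; S=2+-3959/2283·τ+-419/761·τ²+1907/9132·τ³=-27645/24352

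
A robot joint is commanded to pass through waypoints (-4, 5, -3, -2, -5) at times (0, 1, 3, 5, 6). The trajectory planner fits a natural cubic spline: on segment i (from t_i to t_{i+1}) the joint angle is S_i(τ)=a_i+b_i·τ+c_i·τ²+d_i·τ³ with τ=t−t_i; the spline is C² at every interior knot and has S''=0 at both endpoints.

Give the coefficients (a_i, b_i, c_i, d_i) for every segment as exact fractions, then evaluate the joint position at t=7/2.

  seg 0: a=-4 b=35/3 c=0 d=-8/3
  seg 1: a=5 b=11/3 c=-8 d=25/12
  seg 2: a=-3 b=-10/3 c=9/2 d=-31/24
  seg 3: a=-2 b=-5/6 c=-13/4 d=13/12
S(7/2) = -237/64

Δ: Δ0=9, Δ1=-4, Δ2=1/2, Δ3=-3
row 1: diag=6, rhs=-78; c'=1/3, d'=-13
row 2: denom=8−2·1/3=22/3; d'=(27−2·-13)/(22/3)=159/22
row 3: denom=6−2·3/11=60/11; d'=(-21−2·159/22)/(60/11)=-13/2
back: M3=-13/2
back: M2=159/22−3/11·-13/2=9
back: M1=-13−1/3·9=-16
M: M0=0, M1=-16, M2=9, M3=-13/2, M4=0
seg 0: a=-4, c=M0/2=0, d=(M1−M0)/(6·1)=-8/3, b=Δ0−h0·(2M0+M1)/6=35/3
seg 1: a=5, c=M1/2=-8, d=(M2−M1)/(6·2)=25/12, b=Δ1−h1·(2M1+M2)/6=11/3
seg 2: a=-3, c=M2/2=9/2, d=(M3−M2)/(6·2)=-31/24, b=Δ2−h2·(2M2+M3)/6=-10/3
seg 3: a=-2, c=M3/2=-13/4, d=(M4−M3)/(6·1)=13/12, b=Δ3−h3·(2M3+M4)/6=-5/6
t_q=7/2 → seg 2, τ=1/2; S=-3+-10/3·τ+9/2·τ²+-31/24·τ³=-237/64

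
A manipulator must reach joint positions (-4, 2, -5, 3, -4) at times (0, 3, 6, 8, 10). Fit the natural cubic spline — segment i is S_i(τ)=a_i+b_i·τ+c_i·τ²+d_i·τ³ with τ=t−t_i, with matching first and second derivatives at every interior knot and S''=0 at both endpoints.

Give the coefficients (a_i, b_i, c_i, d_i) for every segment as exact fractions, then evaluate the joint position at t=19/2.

  seg 0: a=-4 b=3259/840 c=0 d=-1579/7560
  seg 1: a=2 b=-739/420 c=-1579/840 d=851/1512
  seg 2: a=-5 b=259/120 c=223/70 d=-761/672
  seg 3: a=3 b=551/420 c=-2021/560 d=2021/3360
S(19/2) = -2011/1792

Δ: Δ0=2, Δ1=-7/3, Δ2=4, Δ3=-7/2
row 1: diag=12, rhs=-26; c'=1/4, d'=-13/6
row 2: denom=10−3·1/4=37/4; d'=(38−3·-13/6)/(37/4)=178/37
row 3: denom=8−2·8/37=280/37; d'=(-45−2·178/37)/(280/37)=-2021/280
back: M3=-2021/280
back: M2=178/37−8/37·-2021/280=223/35
back: M1=-13/6−1/4·223/35=-1579/420
M: M0=0, M1=-1579/420, M2=223/35, M3=-2021/280, M4=0
seg 0: a=-4, c=M0/2=0, d=(M1−M0)/(6·3)=-1579/7560, b=Δ0−h0·(2M0+M1)/6=3259/840
seg 1: a=2, c=M1/2=-1579/840, d=(M2−M1)/(6·3)=851/1512, b=Δ1−h1·(2M1+M2)/6=-739/420
seg 2: a=-5, c=M2/2=223/70, d=(M3−M2)/(6·2)=-761/672, b=Δ2−h2·(2M2+M3)/6=259/120
seg 3: a=3, c=M3/2=-2021/560, d=(M4−M3)/(6·2)=2021/3360, b=Δ3−h3·(2M3+M4)/6=551/420
t_q=19/2 → seg 3, τ=3/2; S=3+551/420·τ+-2021/560·τ²+2021/3360·τ³=-2011/1792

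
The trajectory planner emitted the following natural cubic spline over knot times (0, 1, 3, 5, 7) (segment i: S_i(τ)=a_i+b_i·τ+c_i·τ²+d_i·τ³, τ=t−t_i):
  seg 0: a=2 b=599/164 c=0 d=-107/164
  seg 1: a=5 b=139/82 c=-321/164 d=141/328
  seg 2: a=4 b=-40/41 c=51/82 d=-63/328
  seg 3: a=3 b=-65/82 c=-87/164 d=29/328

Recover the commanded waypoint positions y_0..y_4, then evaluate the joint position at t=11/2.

y_0=2 y_1=5 y_2=4 y_3=3 y_4=0
S(11/2) = 6513/2624

y_0 = S_0(0) = a_0 = 2
y_1 = S_1(0) = a_1 = 5
y_2 = S_2(0) = a_2 = 4
y_3 = S_3(0) = a_3 = 3
y_4 = S_3(2) = 0
t_q=11/2 is in segment 3 (τ=1/2); S_3(τ)=6513/2624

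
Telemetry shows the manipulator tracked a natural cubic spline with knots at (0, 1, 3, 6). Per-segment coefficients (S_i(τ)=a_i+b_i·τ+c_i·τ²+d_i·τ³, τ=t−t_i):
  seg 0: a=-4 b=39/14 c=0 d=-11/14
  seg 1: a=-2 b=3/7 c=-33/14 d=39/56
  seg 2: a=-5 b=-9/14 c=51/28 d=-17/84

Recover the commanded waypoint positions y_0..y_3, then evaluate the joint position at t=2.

y_0 = S_0(0) = a_0 = -4
y_1 = S_1(0) = a_1 = -2
y_2 = S_2(0) = a_2 = -5
y_3 = S_2(3) = 4
t_q=2 is in segment 1 (τ=1); S_1(τ)=-181/56

y_0=-4 y_1=-2 y_2=-5 y_3=4
S(2) = -181/56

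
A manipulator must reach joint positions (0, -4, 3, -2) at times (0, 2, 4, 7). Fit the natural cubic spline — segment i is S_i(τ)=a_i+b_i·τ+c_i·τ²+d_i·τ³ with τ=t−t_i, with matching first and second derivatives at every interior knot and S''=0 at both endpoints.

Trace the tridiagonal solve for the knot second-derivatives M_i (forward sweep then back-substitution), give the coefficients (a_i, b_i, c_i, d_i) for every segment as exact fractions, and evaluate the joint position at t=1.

Δ: Δ0=-2, Δ1=7/2, Δ2=-5/3
row 1: diag=8, rhs=33; c'=1/4, d'=33/8
row 2: denom=10−2·1/4=19/2; d'=(-31−2·33/8)/(19/2)=-157/38
back: M2=-157/38
back: M1=33/8−1/4·-157/38=98/19
M: M0=0, M1=98/19, M2=-157/38, M3=0
seg 0: a=0, c=M0/2=0, d=(M1−M0)/(6·2)=49/114, b=Δ0−h0·(2M0+M1)/6=-212/57
seg 1: a=-4, c=M1/2=49/19, d=(M2−M1)/(6·2)=-353/456, b=Δ1−h1·(2M1+M2)/6=82/57
seg 2: a=3, c=M2/2=-157/76, d=(M3−M2)/(6·3)=157/684, b=Δ2−h2·(2M2+M3)/6=281/114
t_q=1 → seg 0, τ=1; S=0+-212/57·τ+0·τ²+49/114·τ³=-125/38

  seg 0: a=0 b=-212/57 c=0 d=49/114
  seg 1: a=-4 b=82/57 c=49/19 d=-353/456
  seg 2: a=3 b=281/114 c=-157/76 d=157/684
S(1) = -125/38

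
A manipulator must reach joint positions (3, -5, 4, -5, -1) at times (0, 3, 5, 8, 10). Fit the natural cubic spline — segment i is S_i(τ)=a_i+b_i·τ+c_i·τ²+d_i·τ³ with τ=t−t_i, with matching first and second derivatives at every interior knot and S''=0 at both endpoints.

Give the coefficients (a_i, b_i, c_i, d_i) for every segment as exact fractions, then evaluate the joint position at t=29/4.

  seg 0: a=3 b=-3211/580 c=0 d=4993/15660
  seg 1: a=-5 b=891/290 c=4993/1740 d=-3751/3480
  seg 2: a=4 b=703/435 c=-313/87 d=2687/3915
  seg 3: a=-5 b=-626/435 c=374/145 d=-187/435
S(29/4) = -883/320

Δ: Δ0=-8/3, Δ1=9/2, Δ2=-3, Δ3=2
row 1: diag=10, rhs=43; c'=1/5, d'=43/10
row 2: denom=10−2·1/5=48/5; d'=(-45−2·43/10)/(48/5)=-67/12
row 3: denom=10−3·5/16=145/16; d'=(30−3·-67/12)/(145/16)=748/145
back: M3=748/145
back: M2=-67/12−5/16·748/145=-626/87
back: M1=43/10−1/5·-626/87=4993/870
M: M0=0, M1=4993/870, M2=-626/87, M3=748/145, M4=0
seg 0: a=3, c=M0/2=0, d=(M1−M0)/(6·3)=4993/15660, b=Δ0−h0·(2M0+M1)/6=-3211/580
seg 1: a=-5, c=M1/2=4993/1740, d=(M2−M1)/(6·2)=-3751/3480, b=Δ1−h1·(2M1+M2)/6=891/290
seg 2: a=4, c=M2/2=-313/87, d=(M3−M2)/(6·3)=2687/3915, b=Δ2−h2·(2M2+M3)/6=703/435
seg 3: a=-5, c=M3/2=374/145, d=(M4−M3)/(6·2)=-187/435, b=Δ3−h3·(2M3+M4)/6=-626/435
t_q=29/4 → seg 2, τ=9/4; S=4+703/435·τ+-313/87·τ²+2687/3915·τ³=-883/320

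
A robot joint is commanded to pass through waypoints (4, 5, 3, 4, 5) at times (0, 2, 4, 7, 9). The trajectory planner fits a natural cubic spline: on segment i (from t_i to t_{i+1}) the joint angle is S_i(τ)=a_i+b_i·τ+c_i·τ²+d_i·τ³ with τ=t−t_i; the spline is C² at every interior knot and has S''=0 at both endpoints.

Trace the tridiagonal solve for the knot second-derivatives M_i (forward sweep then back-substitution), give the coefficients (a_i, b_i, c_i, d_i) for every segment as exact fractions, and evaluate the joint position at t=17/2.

Δ: Δ0=1/2, Δ1=-1, Δ2=1/3, Δ3=1/2
row 1: diag=8, rhs=-9; c'=1/4, d'=-9/8
row 2: denom=10−2·1/4=19/2; d'=(8−2·-9/8)/(19/2)=41/38
row 3: denom=10−3·6/19=172/19; d'=(1−3·41/38)/(172/19)=-85/344
back: M3=-85/344
back: M2=41/38−6/19·-85/344=199/172
back: M1=-9/8−1/4·199/172=-973/688
M: M0=0, M1=-973/688, M2=199/172, M3=-85/344, M4=0
seg 0: a=4, c=M0/2=0, d=(M1−M0)/(6·2)=-973/8256, b=Δ0−h0·(2M0+M1)/6=2005/2064
seg 1: a=5, c=M1/2=-973/1376, d=(M2−M1)/(6·2)=1769/8256, b=Δ1−h1·(2M1+M2)/6=-457/1032
seg 2: a=3, c=M2/2=199/344, d=(M3−M2)/(6·3)=-161/2064, b=Δ2−h2·(2M2+M3)/6=-1445/2064
seg 3: a=4, c=M3/2=-85/688, d=(M4−M3)/(6·2)=85/4128, b=Δ3−h3·(2M3+M4)/6=343/516
t_q=17/2 → seg 3, τ=3/2; S=4+343/516·τ+-85/688·τ²+85/4128·τ³=52713/11008

  seg 0: a=4 b=2005/2064 c=0 d=-973/8256
  seg 1: a=5 b=-457/1032 c=-973/1376 d=1769/8256
  seg 2: a=3 b=-1445/2064 c=199/344 d=-161/2064
  seg 3: a=4 b=343/516 c=-85/688 d=85/4128
S(17/2) = 52713/11008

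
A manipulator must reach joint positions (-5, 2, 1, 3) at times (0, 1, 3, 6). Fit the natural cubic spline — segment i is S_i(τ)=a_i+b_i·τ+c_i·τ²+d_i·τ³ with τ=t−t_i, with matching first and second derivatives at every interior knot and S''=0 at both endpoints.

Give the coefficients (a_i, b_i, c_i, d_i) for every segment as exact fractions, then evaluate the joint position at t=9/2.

Δ: Δ0=7, Δ1=-1/2, Δ2=2/3
row 1: diag=6, rhs=-45; c'=1/3, d'=-15/2
row 2: denom=10−2·1/3=28/3; d'=(7−2·-15/2)/(28/3)=33/14
back: M2=33/14
back: M1=-15/2−1/3·33/14=-58/7
M: M0=0, M1=-58/7, M2=33/14, M3=0
seg 0: a=-5, c=M0/2=0, d=(M1−M0)/(6·1)=-29/21, b=Δ0−h0·(2M0+M1)/6=176/21
seg 1: a=2, c=M1/2=-29/7, d=(M2−M1)/(6·2)=149/168, b=Δ1−h1·(2M1+M2)/6=89/21
seg 2: a=1, c=M2/2=33/28, d=(M3−M2)/(6·3)=-11/84, b=Δ2−h2·(2M2+M3)/6=-71/42
t_q=9/2 → seg 2, τ=3/2; S=1+-71/42·τ+33/28·τ²+-11/84·τ³=151/224

  seg 0: a=-5 b=176/21 c=0 d=-29/21
  seg 1: a=2 b=89/21 c=-29/7 d=149/168
  seg 2: a=1 b=-71/42 c=33/28 d=-11/84
S(9/2) = 151/224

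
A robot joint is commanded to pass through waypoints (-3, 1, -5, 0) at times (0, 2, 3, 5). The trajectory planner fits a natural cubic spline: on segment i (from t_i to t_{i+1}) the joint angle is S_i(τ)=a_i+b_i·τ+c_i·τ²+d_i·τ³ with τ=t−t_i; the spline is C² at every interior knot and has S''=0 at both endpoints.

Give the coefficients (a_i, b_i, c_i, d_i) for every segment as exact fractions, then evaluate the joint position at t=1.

  seg 0: a=-3 b=183/35 c=0 d=-113/140
  seg 1: a=1 b=-156/35 c=-339/70 d=33/10
  seg 2: a=-5 b=-297/70 c=177/35 d=-59/70
S(1) = 199/140

Δ: Δ0=2, Δ1=-6, Δ2=5/2
row 1: diag=6, rhs=-48; c'=1/6, d'=-8
row 2: denom=6−1·1/6=35/6; d'=(51−1·-8)/(35/6)=354/35
back: M2=354/35
back: M1=-8−1/6·354/35=-339/35
M: M0=0, M1=-339/35, M2=354/35, M3=0
seg 0: a=-3, c=M0/2=0, d=(M1−M0)/(6·2)=-113/140, b=Δ0−h0·(2M0+M1)/6=183/35
seg 1: a=1, c=M1/2=-339/70, d=(M2−M1)/(6·1)=33/10, b=Δ1−h1·(2M1+M2)/6=-156/35
seg 2: a=-5, c=M2/2=177/35, d=(M3−M2)/(6·2)=-59/70, b=Δ2−h2·(2M2+M3)/6=-297/70
t_q=1 → seg 0, τ=1; S=-3+183/35·τ+0·τ²+-113/140·τ³=199/140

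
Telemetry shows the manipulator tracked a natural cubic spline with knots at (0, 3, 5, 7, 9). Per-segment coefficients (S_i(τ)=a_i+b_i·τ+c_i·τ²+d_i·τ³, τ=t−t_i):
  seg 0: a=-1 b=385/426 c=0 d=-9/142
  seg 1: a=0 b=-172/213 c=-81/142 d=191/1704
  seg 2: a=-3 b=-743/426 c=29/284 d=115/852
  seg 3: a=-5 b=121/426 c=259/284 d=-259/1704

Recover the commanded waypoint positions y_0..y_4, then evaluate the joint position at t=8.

y_0 = S_0(0) = a_0 = -1
y_1 = S_1(0) = a_1 = 0
y_2 = S_2(0) = a_2 = -3
y_3 = S_3(0) = a_3 = -5
y_4 = S_3(2) = -2
t_q=8 is in segment 3 (τ=1); S_3(τ)=-2247/568

y_0=-1 y_1=0 y_2=-3 y_3=-5 y_4=-2
S(8) = -2247/568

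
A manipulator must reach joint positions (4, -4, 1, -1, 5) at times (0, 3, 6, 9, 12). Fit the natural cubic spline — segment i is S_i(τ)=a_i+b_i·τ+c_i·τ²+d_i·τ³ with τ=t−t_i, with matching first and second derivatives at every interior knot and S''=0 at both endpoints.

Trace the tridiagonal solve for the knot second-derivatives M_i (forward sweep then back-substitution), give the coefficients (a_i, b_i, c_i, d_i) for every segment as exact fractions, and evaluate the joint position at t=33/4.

Δ: Δ0=-8/3, Δ1=5/3, Δ2=-2/3, Δ3=2
row 1: diag=12, rhs=26; c'=1/4, d'=13/6
row 2: denom=12−3·1/4=45/4; d'=(-14−3·13/6)/(45/4)=-82/45
row 3: denom=12−3·4/15=56/5; d'=(16−3·-82/45)/(56/5)=23/12
back: M3=23/12
back: M2=-82/45−4/15·23/12=-7/3
back: M1=13/6−1/4·-7/3=11/4
M: M0=0, M1=11/4, M2=-7/3, M3=23/12, M4=0
seg 0: a=4, c=M0/2=0, d=(M1−M0)/(6·3)=11/72, b=Δ0−h0·(2M0+M1)/6=-97/24
seg 1: a=-4, c=M1/2=11/8, d=(M2−M1)/(6·3)=-61/216, b=Δ1−h1·(2M1+M2)/6=1/12
seg 2: a=1, c=M2/2=-7/6, d=(M3−M2)/(6·3)=17/72, b=Δ2−h2·(2M2+M3)/6=17/24
seg 3: a=-1, c=M3/2=23/24, d=(M4−M3)/(6·3)=-23/216, b=Δ3−h3·(2M3+M4)/6=1/12
t_q=33/4 → seg 2, τ=9/4; S=1+17/24·τ+-7/6·τ²+17/72·τ³=-319/512

  seg 0: a=4 b=-97/24 c=0 d=11/72
  seg 1: a=-4 b=1/12 c=11/8 d=-61/216
  seg 2: a=1 b=17/24 c=-7/6 d=17/72
  seg 3: a=-1 b=1/12 c=23/24 d=-23/216
S(33/4) = -319/512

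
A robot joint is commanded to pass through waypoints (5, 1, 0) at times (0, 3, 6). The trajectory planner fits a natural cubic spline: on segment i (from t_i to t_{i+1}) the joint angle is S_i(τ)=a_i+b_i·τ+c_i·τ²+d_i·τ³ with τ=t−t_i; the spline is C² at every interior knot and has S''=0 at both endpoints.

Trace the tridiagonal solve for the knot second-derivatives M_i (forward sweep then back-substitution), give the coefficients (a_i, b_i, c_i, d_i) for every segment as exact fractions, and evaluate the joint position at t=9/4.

Δ: Δ0=-4/3, Δ1=-1/3
row 1: diag=12, rhs=6; c'=1/4, d'=1/2
back: M1=1/2
M: M0=0, M1=1/2, M2=0
seg 0: a=5, c=M0/2=0, d=(M1−M0)/(6·3)=1/36, b=Δ0−h0·(2M0+M1)/6=-19/12
seg 1: a=1, c=M1/2=1/4, d=(M2−M1)/(6·3)=-1/36, b=Δ1−h1·(2M1+M2)/6=-5/6
t_q=9/4 → seg 0, τ=9/4; S=5+-19/12·τ+0·τ²+1/36·τ³=449/256

  seg 0: a=5 b=-19/12 c=0 d=1/36
  seg 1: a=1 b=-5/6 c=1/4 d=-1/36
S(9/4) = 449/256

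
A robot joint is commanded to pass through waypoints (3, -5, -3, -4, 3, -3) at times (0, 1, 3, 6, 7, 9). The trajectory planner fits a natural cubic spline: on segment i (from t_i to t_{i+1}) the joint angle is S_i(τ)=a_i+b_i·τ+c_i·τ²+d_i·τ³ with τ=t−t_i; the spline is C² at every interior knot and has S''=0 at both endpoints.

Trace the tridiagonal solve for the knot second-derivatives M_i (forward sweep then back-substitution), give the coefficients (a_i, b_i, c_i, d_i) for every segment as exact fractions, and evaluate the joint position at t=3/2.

  seg 0: a=3 b=-16993/1731 c=0 d=3145/1731
  seg 1: a=-5 b=-7558/1731 c=3145/577 d=-9581/6924
  seg 2: a=-3 b=1439/1731 c=-3291/1154 d=2843/3462
  seg 3: a=-4 b=20401/3462 c=2619/577 d=-11881/3462
  seg 4: a=3 b=8093/1731 c=-6643/1154 d=6643/6924
S(3/2) = -110663/18464

Δ: Δ0=-8, Δ1=1, Δ2=-1/3, Δ3=7, Δ4=-3
row 1: diag=6, rhs=54; c'=1/3, d'=9
row 2: denom=10−2·1/3=28/3; d'=(-8−2·9)/(28/3)=-39/14
row 3: denom=8−3·9/28=197/28; d'=(44−3·-39/14)/(197/28)=1466/197
row 4: denom=6−1·28/197=1154/197; d'=(-60−1·1466/197)/(1154/197)=-6643/577
back: M4=-6643/577
back: M3=1466/197−28/197·-6643/577=5238/577
back: M2=-39/14−9/28·5238/577=-3291/577
back: M1=9−1/3·-3291/577=6290/577
M: M0=0, M1=6290/577, M2=-3291/577, M3=5238/577, M4=-6643/577, M5=0
seg 0: a=3, c=M0/2=0, d=(M1−M0)/(6·1)=3145/1731, b=Δ0−h0·(2M0+M1)/6=-16993/1731
seg 1: a=-5, c=M1/2=3145/577, d=(M2−M1)/(6·2)=-9581/6924, b=Δ1−h1·(2M1+M2)/6=-7558/1731
seg 2: a=-3, c=M2/2=-3291/1154, d=(M3−M2)/(6·3)=2843/3462, b=Δ2−h2·(2M2+M3)/6=1439/1731
seg 3: a=-4, c=M3/2=2619/577, d=(M4−M3)/(6·1)=-11881/3462, b=Δ3−h3·(2M3+M4)/6=20401/3462
seg 4: a=3, c=M4/2=-6643/1154, d=(M5−M4)/(6·2)=6643/6924, b=Δ4−h4·(2M4+M5)/6=8093/1731
t_q=3/2 → seg 1, τ=1/2; S=-5+-7558/1731·τ+3145/577·τ²+-9581/6924·τ³=-110663/18464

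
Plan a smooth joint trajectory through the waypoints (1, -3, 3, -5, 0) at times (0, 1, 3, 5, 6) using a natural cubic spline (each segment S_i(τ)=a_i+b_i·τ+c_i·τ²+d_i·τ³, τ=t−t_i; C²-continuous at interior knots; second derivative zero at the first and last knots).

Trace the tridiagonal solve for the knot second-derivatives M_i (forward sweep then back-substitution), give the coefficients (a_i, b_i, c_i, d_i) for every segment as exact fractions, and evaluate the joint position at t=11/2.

  seg 0: a=1 b=-347/60 c=0 d=107/60
  seg 1: a=-3 b=-13/30 c=107/20 d=-109/60
  seg 2: a=3 b=-5/6 c=-111/20 d=119/60
  seg 3: a=-5 b=23/30 c=127/20 d=-127/60
S(11/2) = -527/160

Δ: Δ0=-4, Δ1=3, Δ2=-4, Δ3=5
row 1: diag=6, rhs=42; c'=1/3, d'=7
row 2: denom=8−2·1/3=22/3; d'=(-42−2·7)/(22/3)=-84/11
row 3: denom=6−2·3/11=60/11; d'=(54−2·-84/11)/(60/11)=127/10
back: M3=127/10
back: M2=-84/11−3/11·127/10=-111/10
back: M1=7−1/3·-111/10=107/10
M: M0=0, M1=107/10, M2=-111/10, M3=127/10, M4=0
seg 0: a=1, c=M0/2=0, d=(M1−M0)/(6·1)=107/60, b=Δ0−h0·(2M0+M1)/6=-347/60
seg 1: a=-3, c=M1/2=107/20, d=(M2−M1)/(6·2)=-109/60, b=Δ1−h1·(2M1+M2)/6=-13/30
seg 2: a=3, c=M2/2=-111/20, d=(M3−M2)/(6·2)=119/60, b=Δ2−h2·(2M2+M3)/6=-5/6
seg 3: a=-5, c=M3/2=127/20, d=(M4−M3)/(6·1)=-127/60, b=Δ3−h3·(2M3+M4)/6=23/30
t_q=11/2 → seg 3, τ=1/2; S=-5+23/30·τ+127/20·τ²+-127/60·τ³=-527/160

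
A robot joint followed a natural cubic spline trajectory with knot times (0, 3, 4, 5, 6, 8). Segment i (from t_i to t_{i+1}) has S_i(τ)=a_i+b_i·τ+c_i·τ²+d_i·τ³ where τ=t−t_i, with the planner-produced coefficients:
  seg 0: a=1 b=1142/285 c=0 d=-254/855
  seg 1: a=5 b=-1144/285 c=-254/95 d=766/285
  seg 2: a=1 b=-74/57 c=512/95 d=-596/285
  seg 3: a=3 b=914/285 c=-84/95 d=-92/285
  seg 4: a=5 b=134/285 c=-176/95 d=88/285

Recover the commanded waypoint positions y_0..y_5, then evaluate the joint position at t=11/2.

y_0 = S_0(0) = a_0 = 1
y_1 = S_1(0) = a_1 = 5
y_2 = S_2(0) = a_2 = 1
y_3 = S_3(0) = a_3 = 3
y_4 = S_4(0) = a_4 = 5
y_5 = S_4(2) = 1
t_q=11/2 is in segment 3 (τ=1/2); S_3(τ)=165/38

y_0=1 y_1=5 y_2=1 y_3=3 y_4=5 y_5=1
S(11/2) = 165/38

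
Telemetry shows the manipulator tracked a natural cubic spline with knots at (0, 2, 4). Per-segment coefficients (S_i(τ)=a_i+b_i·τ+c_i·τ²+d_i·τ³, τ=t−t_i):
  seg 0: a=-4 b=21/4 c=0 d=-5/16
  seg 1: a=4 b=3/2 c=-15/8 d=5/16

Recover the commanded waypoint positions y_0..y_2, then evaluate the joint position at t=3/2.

y_0 = S_0(0) = a_0 = -4
y_1 = S_1(0) = a_1 = 4
y_2 = S_1(2) = 2
t_q=3/2 is in segment 0 (τ=3/2); S_0(τ)=361/128

y_0=-4 y_1=4 y_2=2
S(3/2) = 361/128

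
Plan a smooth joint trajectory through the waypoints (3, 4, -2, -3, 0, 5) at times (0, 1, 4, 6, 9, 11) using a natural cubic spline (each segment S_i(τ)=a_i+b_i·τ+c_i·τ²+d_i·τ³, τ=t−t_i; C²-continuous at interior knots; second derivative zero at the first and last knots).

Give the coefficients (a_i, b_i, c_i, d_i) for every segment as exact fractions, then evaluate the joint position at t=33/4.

Δ: Δ0=1, Δ1=-2, Δ2=-1/2, Δ3=1, Δ4=5/2
row 1: diag=8, rhs=-18; c'=3/8, d'=-9/4
row 2: denom=10−3·3/8=71/8; d'=(9−3·-9/4)/(71/8)=126/71
row 3: denom=10−2·16/71=678/71; d'=(9−2·126/71)/(678/71)=129/226
row 4: denom=10−3·71/226=2047/226; d'=(9−3·129/226)/(2047/226)=1647/2047
back: M4=1647/2047
back: M3=129/226−71/226·1647/2047=651/2047
back: M2=126/71−16/71·651/2047=3486/2047
back: M1=-9/4−3/8·3486/2047=-5913/2047
M: M0=0, M1=-5913/2047, M2=3486/2047, M3=651/2047, M4=1647/2047, M5=0
seg 0: a=3, c=M0/2=0, d=(M1−M0)/(6·1)=-1971/4094, b=Δ0−h0·(2M0+M1)/6=6065/4094
seg 1: a=4, c=M1/2=-5913/4094, d=(M2−M1)/(6·3)=3133/12282, b=Δ1−h1·(2M1+M2)/6=76/2047
seg 2: a=-2, c=M2/2=1743/2047, d=(M3−M2)/(6·2)=-945/8188, b=Δ2−h2·(2M2+M3)/6=-7129/4094
seg 3: a=-3, c=M3/2=651/4094, d=(M4−M3)/(6·3)=166/6141, b=Δ3−h3·(2M3+M4)/6=1145/4094
seg 4: a=0, c=M4/2=1647/4094, d=(M5−M4)/(6·2)=-549/8188, b=Δ4−h4·(2M4+M5)/6=8039/4094
t_q=33/4 → seg 3, τ=9/4; S=-3+1145/4094·τ+651/4094·τ²+166/6141·τ³=-10299/8188

  seg 0: a=3 b=6065/4094 c=0 d=-1971/4094
  seg 1: a=4 b=76/2047 c=-5913/4094 d=3133/12282
  seg 2: a=-2 b=-7129/4094 c=1743/2047 d=-945/8188
  seg 3: a=-3 b=1145/4094 c=651/4094 d=166/6141
  seg 4: a=0 b=8039/4094 c=1647/4094 d=-549/8188
S(33/4) = -10299/8188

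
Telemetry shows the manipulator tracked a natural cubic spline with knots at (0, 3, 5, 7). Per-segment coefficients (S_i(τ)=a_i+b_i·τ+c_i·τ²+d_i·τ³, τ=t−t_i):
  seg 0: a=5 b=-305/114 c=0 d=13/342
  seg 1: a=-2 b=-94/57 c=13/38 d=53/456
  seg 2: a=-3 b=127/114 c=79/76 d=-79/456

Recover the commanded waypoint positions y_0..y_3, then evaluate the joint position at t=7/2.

y_0 = S_0(0) = a_0 = 5
y_1 = S_1(0) = a_1 = -2
y_2 = S_2(0) = a_2 = -3
y_3 = S_2(2) = 2
t_q=7/2 is in segment 1 (τ=1/2); S_1(τ)=-3313/1216

y_0=5 y_1=-2 y_2=-3 y_3=2
S(7/2) = -3313/1216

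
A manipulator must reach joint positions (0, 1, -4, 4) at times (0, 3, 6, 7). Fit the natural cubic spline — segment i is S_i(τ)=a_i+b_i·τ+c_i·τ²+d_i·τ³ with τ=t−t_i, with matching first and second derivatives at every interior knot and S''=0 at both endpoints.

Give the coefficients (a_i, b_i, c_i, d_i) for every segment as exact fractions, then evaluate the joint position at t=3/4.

  seg 0: a=0 b=164/87 c=0 d=-5/29
  seg 1: a=1 b=-241/87 c=-45/29 d=167/261
  seg 2: a=-4 b=452/87 c=122/29 d=-122/87
S(3/4) = 2489/1856

Δ: Δ0=1/3, Δ1=-5/3, Δ2=8
row 1: diag=12, rhs=-12; c'=1/4, d'=-1
row 2: denom=8−3·1/4=29/4; d'=(58−3·-1)/(29/4)=244/29
back: M2=244/29
back: M1=-1−1/4·244/29=-90/29
M: M0=0, M1=-90/29, M2=244/29, M3=0
seg 0: a=0, c=M0/2=0, d=(M1−M0)/(6·3)=-5/29, b=Δ0−h0·(2M0+M1)/6=164/87
seg 1: a=1, c=M1/2=-45/29, d=(M2−M1)/(6·3)=167/261, b=Δ1−h1·(2M1+M2)/6=-241/87
seg 2: a=-4, c=M2/2=122/29, d=(M3−M2)/(6·1)=-122/87, b=Δ2−h2·(2M2+M3)/6=452/87
t_q=3/4 → seg 0, τ=3/4; S=0+164/87·τ+0·τ²+-5/29·τ³=2489/1856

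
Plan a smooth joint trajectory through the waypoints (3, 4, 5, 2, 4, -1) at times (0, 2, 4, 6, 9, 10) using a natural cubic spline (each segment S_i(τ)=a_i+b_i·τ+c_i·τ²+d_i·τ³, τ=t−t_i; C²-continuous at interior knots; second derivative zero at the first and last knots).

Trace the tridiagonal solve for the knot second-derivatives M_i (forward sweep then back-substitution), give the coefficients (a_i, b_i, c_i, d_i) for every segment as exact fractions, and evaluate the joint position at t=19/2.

  seg 0: a=3 b=1739/6006 c=0 d=158/3003
  seg 1: a=4 b=5531/6006 c=316/1001 d=-790/3003
  seg 2: a=5 b=-835/858 c=-1264/1001 d=3001/6006
  seg 3: a=2 b=-13/462 c=1737/1001 d=-821/1638
  seg 4: a=4 b=-9458/3003 c=-5557/2002 d=5557/6006
S(19/2) = 29581/16016

Δ: Δ0=1/2, Δ1=1/2, Δ2=-3/2, Δ3=2/3, Δ4=-5
row 1: diag=8, rhs=0; c'=1/4, d'=0
row 2: denom=8−2·1/4=15/2; d'=(-12−2·0)/(15/2)=-8/5
row 3: denom=10−2·4/15=142/15; d'=(13−2·-8/5)/(142/15)=243/142
row 4: denom=8−3·45/142=1001/142; d'=(-34−3·243/142)/(1001/142)=-5557/1001
back: M4=-5557/1001
back: M3=243/142−45/142·-5557/1001=3474/1001
back: M2=-8/5−4/15·3474/1001=-2528/1001
back: M1=0−1/4·-2528/1001=632/1001
M: M0=0, M1=632/1001, M2=-2528/1001, M3=3474/1001, M4=-5557/1001, M5=0
seg 0: a=3, c=M0/2=0, d=(M1−M0)/(6·2)=158/3003, b=Δ0−h0·(2M0+M1)/6=1739/6006
seg 1: a=4, c=M1/2=316/1001, d=(M2−M1)/(6·2)=-790/3003, b=Δ1−h1·(2M1+M2)/6=5531/6006
seg 2: a=5, c=M2/2=-1264/1001, d=(M3−M2)/(6·2)=3001/6006, b=Δ2−h2·(2M2+M3)/6=-835/858
seg 3: a=2, c=M3/2=1737/1001, d=(M4−M3)/(6·3)=-821/1638, b=Δ3−h3·(2M3+M4)/6=-13/462
seg 4: a=4, c=M4/2=-5557/2002, d=(M5−M4)/(6·1)=5557/6006, b=Δ4−h4·(2M4+M5)/6=-9458/3003
t_q=19/2 → seg 4, τ=1/2; S=4+-9458/3003·τ+-5557/2002·τ²+5557/6006·τ³=29581/16016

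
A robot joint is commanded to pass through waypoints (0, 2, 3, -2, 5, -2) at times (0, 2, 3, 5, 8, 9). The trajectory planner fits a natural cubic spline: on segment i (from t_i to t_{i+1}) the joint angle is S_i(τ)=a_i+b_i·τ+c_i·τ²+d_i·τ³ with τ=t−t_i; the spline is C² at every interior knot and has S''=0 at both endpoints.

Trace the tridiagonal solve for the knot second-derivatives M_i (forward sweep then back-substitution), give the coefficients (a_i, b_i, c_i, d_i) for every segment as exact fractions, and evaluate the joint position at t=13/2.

Δ: Δ0=1, Δ1=1, Δ2=-5/2, Δ3=7/3, Δ4=-7
row 1: diag=6, rhs=0; c'=1/6, d'=0
row 2: denom=6−1·1/6=35/6; d'=(-21−1·0)/(35/6)=-18/5
row 3: denom=10−2·12/35=326/35; d'=(29−2·-18/5)/(326/35)=1267/326
row 4: denom=8−3·105/326=2293/326; d'=(-56−3·1267/326)/(2293/326)=-22057/2293
back: M4=-22057/2293
back: M3=1267/326−105/326·-22057/2293=16016/2293
back: M2=-18/5−12/35·16016/2293=-13746/2293
back: M1=0−1/6·-13746/2293=2291/2293
M: M0=0, M1=2291/2293, M2=-13746/2293, M3=16016/2293, M4=-22057/2293, M5=0
seg 0: a=0, c=M0/2=0, d=(M1−M0)/(6·2)=2291/27516, b=Δ0−h0·(2M0+M1)/6=4588/6879
seg 1: a=2, c=M1/2=2291/4586, d=(M2−M1)/(6·1)=-16037/13758, b=Δ1−h1·(2M1+M2)/6=11461/6879
seg 2: a=3, c=M2/2=-6873/2293, d=(M3−M2)/(6·2)=14881/13758, b=Δ2−h2·(2M2+M3)/6=-11443/13758
seg 3: a=-2, c=M3/2=8008/2293, d=(M4−M3)/(6·3)=-12691/13758, b=Δ3−h3·(2M3+M4)/6=2177/13758
seg 4: a=5, c=M4/2=-22057/4586, d=(M5−M4)/(6·1)=22057/13758, b=Δ4−h4·(2M4+M5)/6=-26096/6879
t_q=13/2 → seg 3, τ=3/2; S=-2+2177/13758·τ+8008/2293·τ²+-12691/13758·τ³=109401/36688

  seg 0: a=0 b=4588/6879 c=0 d=2291/27516
  seg 1: a=2 b=11461/6879 c=2291/4586 d=-16037/13758
  seg 2: a=3 b=-11443/13758 c=-6873/2293 d=14881/13758
  seg 3: a=-2 b=2177/13758 c=8008/2293 d=-12691/13758
  seg 4: a=5 b=-26096/6879 c=-22057/4586 d=22057/13758
S(13/2) = 109401/36688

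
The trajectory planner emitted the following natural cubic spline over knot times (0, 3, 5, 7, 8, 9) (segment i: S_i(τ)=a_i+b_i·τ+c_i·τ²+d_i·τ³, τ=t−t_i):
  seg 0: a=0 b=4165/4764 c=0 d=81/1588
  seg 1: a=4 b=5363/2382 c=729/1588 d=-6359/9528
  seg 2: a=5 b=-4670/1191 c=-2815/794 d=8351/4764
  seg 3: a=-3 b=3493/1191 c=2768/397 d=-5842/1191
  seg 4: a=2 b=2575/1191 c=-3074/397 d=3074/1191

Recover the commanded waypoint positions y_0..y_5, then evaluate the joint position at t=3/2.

y_0 = S_0(0) = a_0 = 0
y_1 = S_1(0) = a_1 = 4
y_2 = S_2(0) = a_2 = 5
y_3 = S_3(0) = a_3 = -3
y_4 = S_4(0) = a_4 = 2
y_5 = S_4(1) = -1
t_q=3/2 is in segment 0 (τ=3/2); S_0(τ)=18847/12704

y_0=0 y_1=4 y_2=5 y_3=-3 y_4=2 y_5=-1
S(3/2) = 18847/12704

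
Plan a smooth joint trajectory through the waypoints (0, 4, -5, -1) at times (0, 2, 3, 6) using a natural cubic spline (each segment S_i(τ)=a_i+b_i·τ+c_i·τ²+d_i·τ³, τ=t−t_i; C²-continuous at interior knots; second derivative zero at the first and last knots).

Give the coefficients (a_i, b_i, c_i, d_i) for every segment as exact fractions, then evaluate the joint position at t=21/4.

  seg 0: a=0 b=872/141 c=0 d=-295/282
  seg 1: a=4 b=-898/141 c=-295/47 d=514/141
  seg 2: a=-5 b=-1126/141 c=219/47 d=-73/141
S(21/4) = -15871/3008

Δ: Δ0=2, Δ1=-9, Δ2=4/3
row 1: diag=6, rhs=-66; c'=1/6, d'=-11
row 2: denom=8−1·1/6=47/6; d'=(62−1·-11)/(47/6)=438/47
back: M2=438/47
back: M1=-11−1/6·438/47=-590/47
M: M0=0, M1=-590/47, M2=438/47, M3=0
seg 0: a=0, c=M0/2=0, d=(M1−M0)/(6·2)=-295/282, b=Δ0−h0·(2M0+M1)/6=872/141
seg 1: a=4, c=M1/2=-295/47, d=(M2−M1)/(6·1)=514/141, b=Δ1−h1·(2M1+M2)/6=-898/141
seg 2: a=-5, c=M2/2=219/47, d=(M3−M2)/(6·3)=-73/141, b=Δ2−h2·(2M2+M3)/6=-1126/141
t_q=21/4 → seg 2, τ=9/4; S=-5+-1126/141·τ+219/47·τ²+-73/141·τ³=-15871/3008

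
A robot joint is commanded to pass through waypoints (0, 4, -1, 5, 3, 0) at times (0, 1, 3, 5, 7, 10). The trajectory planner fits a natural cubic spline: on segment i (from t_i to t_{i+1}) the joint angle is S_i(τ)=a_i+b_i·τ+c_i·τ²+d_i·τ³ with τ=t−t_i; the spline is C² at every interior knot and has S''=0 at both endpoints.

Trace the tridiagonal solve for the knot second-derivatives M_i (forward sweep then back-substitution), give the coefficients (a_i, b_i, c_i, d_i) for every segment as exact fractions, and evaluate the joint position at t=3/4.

Δ: Δ0=4, Δ1=-5/2, Δ2=3, Δ3=-1, Δ4=-1
row 1: diag=6, rhs=-39; c'=1/3, d'=-13/2
row 2: denom=8−2·1/3=22/3; d'=(33−2·-13/2)/(22/3)=69/11
row 3: denom=8−2·3/11=82/11; d'=(-24−2·69/11)/(82/11)=-201/41
row 4: denom=10−2·11/41=388/41; d'=(0−2·-201/41)/(388/41)=201/194
back: M4=201/194
back: M3=-201/41−11/41·201/194=-1005/194
back: M2=69/11−3/11·-1005/194=1491/194
back: M1=-13/2−1/3·1491/194=-879/97
M: M0=0, M1=-879/97, M2=1491/194, M3=-1005/194, M4=201/194, M5=0
seg 0: a=0, c=M0/2=0, d=(M1−M0)/(6·1)=-293/194, b=Δ0−h0·(2M0+M1)/6=1069/194
seg 1: a=4, c=M1/2=-879/194, d=(M2−M1)/(6·2)=1083/776, b=Δ1−h1·(2M1+M2)/6=95/97
seg 2: a=-1, c=M2/2=1491/388, d=(M3−M2)/(6·2)=-104/97, b=Δ2−h2·(2M2+M3)/6=-77/194
seg 3: a=5, c=M3/2=-1005/388, d=(M4−M3)/(6·2)=201/388, b=Δ3−h3·(2M3+M4)/6=409/194
seg 4: a=3, c=M4/2=201/388, d=(M5−M4)/(6·3)=-67/1164, b=Δ4−h4·(2M4+M5)/6=-395/194
t_q=3/4 → seg 0, τ=3/4; S=0+1069/194·τ+0·τ²+-293/194·τ³=43401/12416

  seg 0: a=0 b=1069/194 c=0 d=-293/194
  seg 1: a=4 b=95/97 c=-879/194 d=1083/776
  seg 2: a=-1 b=-77/194 c=1491/388 d=-104/97
  seg 3: a=5 b=409/194 c=-1005/388 d=201/388
  seg 4: a=3 b=-395/194 c=201/388 d=-67/1164
S(3/4) = 43401/12416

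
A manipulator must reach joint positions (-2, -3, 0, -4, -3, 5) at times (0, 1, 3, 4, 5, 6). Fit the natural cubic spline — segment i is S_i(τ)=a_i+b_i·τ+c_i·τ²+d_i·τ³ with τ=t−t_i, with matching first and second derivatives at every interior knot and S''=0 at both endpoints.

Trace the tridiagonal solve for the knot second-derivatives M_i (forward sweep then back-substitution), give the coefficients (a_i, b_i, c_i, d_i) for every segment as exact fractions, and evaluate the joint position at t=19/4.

Δ: Δ0=-1, Δ1=3/2, Δ2=-4, Δ3=1, Δ4=8
row 1: diag=6, rhs=15; c'=1/3, d'=5/2
row 2: denom=6−2·1/3=16/3; d'=(-33−2·5/2)/(16/3)=-57/8
row 3: denom=4−1·3/16=61/16; d'=(30−1·-57/8)/(61/16)=594/61
row 4: denom=4−1·16/61=228/61; d'=(42−1·594/61)/(228/61)=164/19
back: M4=164/19
back: M3=594/61−16/61·164/19=142/19
back: M2=-57/8−3/16·142/19=-162/19
back: M1=5/2−1/3·-162/19=203/38
M: M0=0, M1=203/38, M2=-162/19, M3=142/19, M4=164/19, M5=0
seg 0: a=-2, c=M0/2=0, d=(M1−M0)/(6·1)=203/228, b=Δ0−h0·(2M0+M1)/6=-431/228
seg 1: a=-3, c=M1/2=203/76, d=(M2−M1)/(6·2)=-527/456, b=Δ1−h1·(2M1+M2)/6=89/114
seg 2: a=0, c=M2/2=-81/19, d=(M3−M2)/(6·1)=8/3, b=Δ2−h2·(2M2+M3)/6=-137/57
seg 3: a=-4, c=M3/2=71/19, d=(M4−M3)/(6·1)=11/57, b=Δ3−h3·(2M3+M4)/6=-167/57
seg 4: a=-3, c=M4/2=82/19, d=(M5−M4)/(6·1)=-82/57, b=Δ4−h4·(2M4+M5)/6=292/57
t_q=19/4 → seg 3, τ=3/4; S=-4+-167/57·τ+71/19·τ²+11/57·τ³=-4881/1216

  seg 0: a=-2 b=-431/228 c=0 d=203/228
  seg 1: a=-3 b=89/114 c=203/76 d=-527/456
  seg 2: a=0 b=-137/57 c=-81/19 d=8/3
  seg 3: a=-4 b=-167/57 c=71/19 d=11/57
  seg 4: a=-3 b=292/57 c=82/19 d=-82/57
S(19/4) = -4881/1216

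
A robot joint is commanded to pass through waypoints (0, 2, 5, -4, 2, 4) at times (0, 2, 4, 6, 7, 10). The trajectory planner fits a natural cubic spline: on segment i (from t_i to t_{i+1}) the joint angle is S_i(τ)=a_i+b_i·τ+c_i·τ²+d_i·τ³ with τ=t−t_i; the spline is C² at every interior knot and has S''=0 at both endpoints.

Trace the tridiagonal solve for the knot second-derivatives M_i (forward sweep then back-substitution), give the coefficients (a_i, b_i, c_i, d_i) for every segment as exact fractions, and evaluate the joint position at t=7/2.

  seg 0: a=0 b=283/1923 c=0 d=410/1923
  seg 1: a=2 b=5203/1923 c=820/641 d=-14477/15384
  seg 2: a=5 b=-13345/3846 c=-11197/2564 d=29629/15384
  seg 3: a=-4 b=4180/1923 c=4608/641 d=-6466/1923
  seg 4: a=2 b=12430/1923 c=-1858/641 d=1858/5769
S(7/2) = 236331/41024

Δ: Δ0=1, Δ1=3/2, Δ2=-9/2, Δ3=6, Δ4=2/3
row 1: diag=8, rhs=3; c'=1/4, d'=3/8
row 2: denom=8−2·1/4=15/2; d'=(-36−2·3/8)/(15/2)=-49/10
row 3: denom=6−2·4/15=82/15; d'=(63−2·-49/10)/(82/15)=546/41
row 4: denom=8−1·15/82=641/82; d'=(-32−1·546/41)/(641/82)=-3716/641
back: M4=-3716/641
back: M3=546/41−15/82·-3716/641=9216/641
back: M2=-49/10−4/15·9216/641=-11197/1282
back: M1=3/8−1/4·-11197/1282=1640/641
M: M0=0, M1=1640/641, M2=-11197/1282, M3=9216/641, M4=-3716/641, M5=0
seg 0: a=0, c=M0/2=0, d=(M1−M0)/(6·2)=410/1923, b=Δ0−h0·(2M0+M1)/6=283/1923
seg 1: a=2, c=M1/2=820/641, d=(M2−M1)/(6·2)=-14477/15384, b=Δ1−h1·(2M1+M2)/6=5203/1923
seg 2: a=5, c=M2/2=-11197/2564, d=(M3−M2)/(6·2)=29629/15384, b=Δ2−h2·(2M2+M3)/6=-13345/3846
seg 3: a=-4, c=M3/2=4608/641, d=(M4−M3)/(6·1)=-6466/1923, b=Δ3−h3·(2M3+M4)/6=4180/1923
seg 4: a=2, c=M4/2=-1858/641, d=(M5−M4)/(6·3)=1858/5769, b=Δ4−h4·(2M4+M5)/6=12430/1923
t_q=7/2 → seg 1, τ=3/2; S=2+5203/1923·τ+820/641·τ²+-14477/15384·τ³=236331/41024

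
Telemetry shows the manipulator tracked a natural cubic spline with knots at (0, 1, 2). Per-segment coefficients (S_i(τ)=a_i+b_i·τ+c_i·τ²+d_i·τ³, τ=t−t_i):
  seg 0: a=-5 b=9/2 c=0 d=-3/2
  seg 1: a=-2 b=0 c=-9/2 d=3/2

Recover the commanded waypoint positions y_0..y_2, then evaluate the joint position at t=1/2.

y_0 = S_0(0) = a_0 = -5
y_1 = S_1(0) = a_1 = -2
y_2 = S_1(1) = -5
t_q=1/2 is in segment 0 (τ=1/2); S_0(τ)=-47/16

y_0=-5 y_1=-2 y_2=-5
S(1/2) = -47/16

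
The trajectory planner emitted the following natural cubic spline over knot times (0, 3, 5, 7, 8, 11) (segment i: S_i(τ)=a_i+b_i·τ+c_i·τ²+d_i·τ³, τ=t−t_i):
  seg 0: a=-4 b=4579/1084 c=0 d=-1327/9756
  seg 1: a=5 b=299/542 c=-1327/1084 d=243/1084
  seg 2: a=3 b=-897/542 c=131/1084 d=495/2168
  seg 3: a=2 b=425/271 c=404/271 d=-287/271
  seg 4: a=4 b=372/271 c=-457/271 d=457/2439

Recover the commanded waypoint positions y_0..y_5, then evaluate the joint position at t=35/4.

y_0=-4 y_1=5 y_2=3 y_3=2 y_4=4 y_5=-2
S(35/4) = 72151/17344

y_0 = S_0(0) = a_0 = -4
y_1 = S_1(0) = a_1 = 5
y_2 = S_2(0) = a_2 = 3
y_3 = S_3(0) = a_3 = 2
y_4 = S_4(0) = a_4 = 4
y_5 = S_4(3) = -2
t_q=35/4 is in segment 4 (τ=3/4); S_4(τ)=72151/17344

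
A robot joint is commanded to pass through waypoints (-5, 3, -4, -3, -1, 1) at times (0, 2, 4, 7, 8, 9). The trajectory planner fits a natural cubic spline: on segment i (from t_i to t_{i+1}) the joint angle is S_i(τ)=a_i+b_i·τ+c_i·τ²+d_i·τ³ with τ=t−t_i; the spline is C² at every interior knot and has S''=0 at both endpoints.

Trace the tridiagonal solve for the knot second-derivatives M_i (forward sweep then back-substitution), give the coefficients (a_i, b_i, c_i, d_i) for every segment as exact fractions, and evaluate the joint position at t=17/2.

Δ: Δ0=4, Δ1=-7/2, Δ2=1/3, Δ3=2, Δ4=2
row 1: diag=8, rhs=-45; c'=1/4, d'=-45/8
row 2: denom=10−2·1/4=19/2; d'=(23−2·-45/8)/(19/2)=137/38
row 3: denom=8−3·6/19=134/19; d'=(10−3·137/38)/(134/19)=-31/268
row 4: denom=4−1·19/134=517/134; d'=(0−1·-31/268)/(517/134)=31/1034
back: M4=31/1034
back: M3=-31/268−19/134·31/1034=-62/517
back: M2=137/38−6/19·-62/517=3767/1034
back: M1=-45/8−1/4·3767/1034=-3379/517
M: M0=0, M1=-3379/517, M2=3767/1034, M3=-62/517, M4=31/1034, M5=0
seg 0: a=-5, c=M0/2=0, d=(M1−M0)/(6·2)=-3379/6204, b=Δ0−h0·(2M0+M1)/6=9583/1551
seg 1: a=3, c=M1/2=-3379/1034, d=(M2−M1)/(6·2)=10525/12408, b=Δ1−h1·(2M1+M2)/6=-554/1551
seg 2: a=-4, c=M2/2=3767/2068, d=(M3−M2)/(6·3)=-1297/6204, b=Δ2−h2·(2M2+M3)/6=-10081/3102
seg 3: a=-3, c=M3/2=-31/517, d=(M4−M3)/(6·1)=155/6204, b=Δ3−h3·(2M3+M4)/6=12625/6204
seg 4: a=-1, c=M4/2=31/2068, d=(M5−M4)/(6·1)=-31/6204, b=Δ4−h4·(2M4+M5)/6=6173/3102
t_q=17/2 → seg 4, τ=1/2; S=-1+6173/3102·τ+31/2068·τ²+-31/6204·τ³=-31/16544

  seg 0: a=-5 b=9583/1551 c=0 d=-3379/6204
  seg 1: a=3 b=-554/1551 c=-3379/1034 d=10525/12408
  seg 2: a=-4 b=-10081/3102 c=3767/2068 d=-1297/6204
  seg 3: a=-3 b=12625/6204 c=-31/517 d=155/6204
  seg 4: a=-1 b=6173/3102 c=31/2068 d=-31/6204
S(17/2) = -31/16544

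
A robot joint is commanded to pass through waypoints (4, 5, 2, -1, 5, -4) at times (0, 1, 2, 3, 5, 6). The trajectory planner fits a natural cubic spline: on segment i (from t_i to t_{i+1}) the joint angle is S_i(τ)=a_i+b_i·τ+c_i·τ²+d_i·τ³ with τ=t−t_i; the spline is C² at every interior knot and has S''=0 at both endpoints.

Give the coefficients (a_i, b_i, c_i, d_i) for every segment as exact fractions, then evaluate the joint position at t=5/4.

Δ: Δ0=1, Δ1=-3, Δ2=-3, Δ3=3, Δ4=-9
row 1: diag=4, rhs=-24; c'=1/4, d'=-6
row 2: denom=4−1·1/4=15/4; d'=(0−1·-6)/(15/4)=8/5
row 3: denom=6−1·4/15=86/15; d'=(36−1·8/5)/(86/15)=6
row 4: denom=6−2·15/43=228/43; d'=(-72−2·6)/(228/43)=-301/19
back: M4=-301/19
back: M3=6−15/43·-301/19=219/19
back: M2=8/5−4/15·219/19=-28/19
back: M1=-6−1/4·-28/19=-107/19
M: M0=0, M1=-107/19, M2=-28/19, M3=219/19, M4=-301/19, M5=0
seg 0: a=4, c=M0/2=0, d=(M1−M0)/(6·1)=-107/114, b=Δ0−h0·(2M0+M1)/6=221/114
seg 1: a=5, c=M1/2=-107/38, d=(M2−M1)/(6·1)=79/114, b=Δ1−h1·(2M1+M2)/6=-50/57
seg 2: a=2, c=M2/2=-14/19, d=(M3−M2)/(6·1)=13/6, b=Δ2−h2·(2M2+M3)/6=-505/114
seg 3: a=-1, c=M3/2=219/38, d=(M4−M3)/(6·2)=-130/57, b=Δ3−h3·(2M3+M4)/6=34/57
seg 4: a=5, c=M4/2=-301/38, d=(M5−M4)/(6·1)=301/114, b=Δ4−h4·(2M4+M5)/6=-212/57
t_q=5/4 → seg 1, τ=1/4; S=5+-50/57·τ+-107/38·τ²+79/114·τ³=11225/2432

  seg 0: a=4 b=221/114 c=0 d=-107/114
  seg 1: a=5 b=-50/57 c=-107/38 d=79/114
  seg 2: a=2 b=-505/114 c=-14/19 d=13/6
  seg 3: a=-1 b=34/57 c=219/38 d=-130/57
  seg 4: a=5 b=-212/57 c=-301/38 d=301/114
S(5/4) = 11225/2432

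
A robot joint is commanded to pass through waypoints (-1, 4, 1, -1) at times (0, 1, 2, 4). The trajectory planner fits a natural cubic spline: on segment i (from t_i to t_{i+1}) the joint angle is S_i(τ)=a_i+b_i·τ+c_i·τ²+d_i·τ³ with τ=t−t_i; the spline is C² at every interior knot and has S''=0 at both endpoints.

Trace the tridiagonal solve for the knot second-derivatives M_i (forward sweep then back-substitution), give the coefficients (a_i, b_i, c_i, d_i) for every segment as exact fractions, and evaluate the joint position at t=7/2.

Δ: Δ0=5, Δ1=-3, Δ2=-1
row 1: diag=4, rhs=-48; c'=1/4, d'=-12
row 2: denom=6−1·1/4=23/4; d'=(12−1·-12)/(23/4)=96/23
back: M2=96/23
back: M1=-12−1/4·96/23=-300/23
M: M0=0, M1=-300/23, M2=96/23, M3=0
seg 0: a=-1, c=M0/2=0, d=(M1−M0)/(6·1)=-50/23, b=Δ0−h0·(2M0+M1)/6=165/23
seg 1: a=4, c=M1/2=-150/23, d=(M2−M1)/(6·1)=66/23, b=Δ1−h1·(2M1+M2)/6=15/23
seg 2: a=1, c=M2/2=48/23, d=(M3−M2)/(6·2)=-8/23, b=Δ2−h2·(2M2+M3)/6=-87/23
t_q=7/2 → seg 2, τ=3/2; S=1+-87/23·τ+48/23·τ²+-8/23·τ³=-53/46

  seg 0: a=-1 b=165/23 c=0 d=-50/23
  seg 1: a=4 b=15/23 c=-150/23 d=66/23
  seg 2: a=1 b=-87/23 c=48/23 d=-8/23
S(7/2) = -53/46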